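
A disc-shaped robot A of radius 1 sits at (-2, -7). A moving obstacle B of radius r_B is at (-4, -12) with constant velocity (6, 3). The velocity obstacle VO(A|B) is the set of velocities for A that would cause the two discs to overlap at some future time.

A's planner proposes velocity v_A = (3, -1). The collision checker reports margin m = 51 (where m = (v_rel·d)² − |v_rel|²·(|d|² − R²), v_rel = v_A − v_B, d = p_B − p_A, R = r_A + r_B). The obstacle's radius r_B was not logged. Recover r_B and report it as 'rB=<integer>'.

m = 51
d = (-2, -5);  v_rel = (-3, -4),  |v_rel|² = 25
v_rel×d = (-3)·(-5) − (-4)·(-2) = 7
since m = R²·25 − 7²:  R² = (49 + 51) / 25 = 4
R = √4 = 2  ⇒  r_B = 2 − 1 = 1

rB=1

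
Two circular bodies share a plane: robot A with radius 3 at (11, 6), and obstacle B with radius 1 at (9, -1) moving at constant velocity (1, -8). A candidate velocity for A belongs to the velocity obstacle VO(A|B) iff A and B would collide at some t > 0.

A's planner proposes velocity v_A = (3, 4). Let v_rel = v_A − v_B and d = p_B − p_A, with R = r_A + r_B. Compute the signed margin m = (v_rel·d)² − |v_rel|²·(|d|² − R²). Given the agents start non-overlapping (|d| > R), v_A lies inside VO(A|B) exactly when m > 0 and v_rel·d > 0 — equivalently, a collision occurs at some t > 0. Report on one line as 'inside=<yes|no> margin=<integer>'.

d = (-2, -7),  |d|² = 53;  R = 3+1 = 4,  c = 53−4² = 37
v_rel = (2, 12),  |v_rel|² = 148;  v_rel·d = (2)·(-2) + (12)·(-7) = -88
148·t² + 176·t + 37 = 0  ⇒  m = (-88)² − 148·37 = 2268
m = 2268 > 0,  v_rel·d = -88 < 0  ⇒  outside

inside=no margin=2268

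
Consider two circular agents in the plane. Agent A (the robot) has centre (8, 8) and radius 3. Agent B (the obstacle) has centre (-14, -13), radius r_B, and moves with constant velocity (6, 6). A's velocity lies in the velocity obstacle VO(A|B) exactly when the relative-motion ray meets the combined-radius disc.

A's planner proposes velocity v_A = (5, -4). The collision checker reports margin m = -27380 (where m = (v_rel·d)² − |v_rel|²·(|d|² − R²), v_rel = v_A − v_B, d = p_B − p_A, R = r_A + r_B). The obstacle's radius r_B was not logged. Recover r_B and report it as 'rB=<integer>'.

m = -27380
d = (-22, -21);  v_rel = (-1, -10),  |v_rel|² = 101
v_rel×d = (-1)·(-21) − (-10)·(-22) = -199
since m = R²·101 − (-199)²:  R² = (39601 + -27380) / 101 = 121
R = √121 = 11  ⇒  r_B = 11 − 3 = 8

rB=8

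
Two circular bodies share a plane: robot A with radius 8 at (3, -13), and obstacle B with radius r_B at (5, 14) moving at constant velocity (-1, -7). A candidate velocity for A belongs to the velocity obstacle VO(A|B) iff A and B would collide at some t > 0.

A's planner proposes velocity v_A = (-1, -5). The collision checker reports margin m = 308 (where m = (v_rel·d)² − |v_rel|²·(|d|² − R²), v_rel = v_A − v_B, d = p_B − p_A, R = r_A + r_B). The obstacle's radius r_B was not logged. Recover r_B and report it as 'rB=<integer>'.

m = 308
d = (2, 27);  v_rel = (0, 2),  |v_rel|² = 4
v_rel×d = (0)·(27) − (2)·(2) = -4
since m = R²·4 − (-4)²:  R² = (16 + 308) / 4 = 81
R = √81 = 9  ⇒  r_B = 9 − 8 = 1

rB=1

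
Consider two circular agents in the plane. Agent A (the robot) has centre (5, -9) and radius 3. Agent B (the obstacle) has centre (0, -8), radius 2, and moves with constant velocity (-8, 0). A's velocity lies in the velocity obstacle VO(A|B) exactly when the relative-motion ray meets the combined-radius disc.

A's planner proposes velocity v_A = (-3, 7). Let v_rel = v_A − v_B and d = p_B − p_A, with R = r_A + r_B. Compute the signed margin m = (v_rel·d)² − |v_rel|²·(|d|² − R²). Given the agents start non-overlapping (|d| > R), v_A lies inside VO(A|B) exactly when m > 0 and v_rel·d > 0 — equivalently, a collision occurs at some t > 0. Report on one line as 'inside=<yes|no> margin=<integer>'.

d = (-5, 1),  |d|² = 26;  R = 3+2 = 5,  c = 26−5² = 1
v_rel = (5, 7),  |v_rel|² = 74;  v_rel·d = (5)·(-5) + (7)·(1) = -18
74·t² + 36·t + 1 = 0  ⇒  m = (-18)² − 74·1 = 250
m = 250 > 0,  v_rel·d = -18 < 0  ⇒  outside

inside=no margin=250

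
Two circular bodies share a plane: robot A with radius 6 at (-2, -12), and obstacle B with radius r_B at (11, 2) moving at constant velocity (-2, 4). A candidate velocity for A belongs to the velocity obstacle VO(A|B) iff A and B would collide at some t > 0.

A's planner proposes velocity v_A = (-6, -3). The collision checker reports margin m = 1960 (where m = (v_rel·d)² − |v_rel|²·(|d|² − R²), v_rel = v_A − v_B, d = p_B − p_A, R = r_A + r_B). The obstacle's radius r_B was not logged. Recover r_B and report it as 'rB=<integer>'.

m = 1960
d = (13, 14);  v_rel = (-4, -7),  |v_rel|² = 65
v_rel×d = (-4)·(14) − (-7)·(13) = 35
since m = R²·65 − 35²:  R² = (1225 + 1960) / 65 = 49
R = √49 = 7  ⇒  r_B = 7 − 6 = 1

rB=1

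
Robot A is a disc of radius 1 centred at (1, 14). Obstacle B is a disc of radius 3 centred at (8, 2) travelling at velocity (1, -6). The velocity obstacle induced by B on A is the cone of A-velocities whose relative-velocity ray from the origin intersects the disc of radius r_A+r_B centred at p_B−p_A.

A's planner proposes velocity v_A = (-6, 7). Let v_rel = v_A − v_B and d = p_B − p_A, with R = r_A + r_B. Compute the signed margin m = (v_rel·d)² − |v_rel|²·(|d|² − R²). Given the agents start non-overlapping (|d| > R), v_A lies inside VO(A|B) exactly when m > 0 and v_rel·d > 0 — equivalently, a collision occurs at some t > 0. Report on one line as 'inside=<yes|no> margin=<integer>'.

d = (7, -12),  |d|² = 193;  R = 1+3 = 4,  c = 193−4² = 177
v_rel = (-7, 13),  |v_rel|² = 218;  v_rel·d = (-7)·(7) + (13)·(-12) = -205
218·t² + 410·t + 177 = 0  ⇒  m = (-205)² − 218·177 = 3439
m = 3439 > 0,  v_rel·d = -205 < 0  ⇒  outside

inside=no margin=3439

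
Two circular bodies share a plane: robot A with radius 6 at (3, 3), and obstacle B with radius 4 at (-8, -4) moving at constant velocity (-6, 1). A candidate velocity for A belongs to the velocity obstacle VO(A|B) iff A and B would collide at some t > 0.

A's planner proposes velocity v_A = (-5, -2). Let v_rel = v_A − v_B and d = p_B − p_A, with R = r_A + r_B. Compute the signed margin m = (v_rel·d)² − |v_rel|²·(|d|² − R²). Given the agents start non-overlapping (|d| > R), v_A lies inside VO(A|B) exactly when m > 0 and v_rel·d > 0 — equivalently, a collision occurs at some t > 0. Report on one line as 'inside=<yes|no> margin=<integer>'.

d = (-11, -7),  |d|² = 170;  R = 6+4 = 10,  c = 170−10² = 70
v_rel = (1, -3),  |v_rel|² = 10;  v_rel·d = (1)·(-11) + (-3)·(-7) = 10
10·t² − 20·t + 70 = 0  ⇒  m = 10² − 10·70 = -600
m = -600 < 0,  v_rel·d = 10 > 0  ⇒  outside

inside=no margin=-600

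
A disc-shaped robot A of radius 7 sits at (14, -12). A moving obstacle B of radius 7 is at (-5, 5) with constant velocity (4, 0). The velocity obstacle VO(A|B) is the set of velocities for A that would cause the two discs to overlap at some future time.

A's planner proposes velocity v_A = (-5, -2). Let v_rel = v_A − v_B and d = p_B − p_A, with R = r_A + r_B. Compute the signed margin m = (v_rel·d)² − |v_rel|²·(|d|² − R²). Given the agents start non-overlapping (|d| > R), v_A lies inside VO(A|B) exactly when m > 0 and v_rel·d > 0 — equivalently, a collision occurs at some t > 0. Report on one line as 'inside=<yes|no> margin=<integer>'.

d = (-19, 17),  |d|² = 650;  R = 7+7 = 14,  c = 650−14² = 454
v_rel = (-9, -2),  |v_rel|² = 85;  v_rel·d = (-9)·(-19) + (-2)·(17) = 137
85·t² − 274·t + 454 = 0  ⇒  m = 137² − 85·454 = -19821
m = -19821 < 0,  v_rel·d = 137 > 0  ⇒  outside

inside=no margin=-19821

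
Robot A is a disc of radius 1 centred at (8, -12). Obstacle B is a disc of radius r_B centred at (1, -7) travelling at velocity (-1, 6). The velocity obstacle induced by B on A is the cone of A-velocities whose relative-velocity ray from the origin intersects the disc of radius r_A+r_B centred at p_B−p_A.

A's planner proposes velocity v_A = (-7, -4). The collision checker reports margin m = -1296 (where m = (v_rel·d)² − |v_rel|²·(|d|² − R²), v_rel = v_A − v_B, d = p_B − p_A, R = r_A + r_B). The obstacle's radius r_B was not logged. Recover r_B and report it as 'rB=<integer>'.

m = -1296
d = (-7, 5);  v_rel = (-6, -10),  |v_rel|² = 136
v_rel×d = (-6)·(5) − (-10)·(-7) = -100
since m = R²·136 − (-100)²:  R² = (10000 + -1296) / 136 = 64
R = √64 = 8  ⇒  r_B = 8 − 1 = 7

rB=7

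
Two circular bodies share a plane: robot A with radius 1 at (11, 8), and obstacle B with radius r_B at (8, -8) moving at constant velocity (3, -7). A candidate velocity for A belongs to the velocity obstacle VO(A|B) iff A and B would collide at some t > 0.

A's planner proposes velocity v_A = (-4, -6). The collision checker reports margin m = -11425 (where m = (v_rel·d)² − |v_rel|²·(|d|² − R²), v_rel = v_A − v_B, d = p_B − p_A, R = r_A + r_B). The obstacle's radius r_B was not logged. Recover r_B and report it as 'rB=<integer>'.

m = -11425
d = (-3, -16);  v_rel = (-7, 1),  |v_rel|² = 50
v_rel×d = (-7)·(-16) − (1)·(-3) = 115
since m = R²·50 − 115²:  R² = (13225 + -11425) / 50 = 36
R = √36 = 6  ⇒  r_B = 6 − 1 = 5

rB=5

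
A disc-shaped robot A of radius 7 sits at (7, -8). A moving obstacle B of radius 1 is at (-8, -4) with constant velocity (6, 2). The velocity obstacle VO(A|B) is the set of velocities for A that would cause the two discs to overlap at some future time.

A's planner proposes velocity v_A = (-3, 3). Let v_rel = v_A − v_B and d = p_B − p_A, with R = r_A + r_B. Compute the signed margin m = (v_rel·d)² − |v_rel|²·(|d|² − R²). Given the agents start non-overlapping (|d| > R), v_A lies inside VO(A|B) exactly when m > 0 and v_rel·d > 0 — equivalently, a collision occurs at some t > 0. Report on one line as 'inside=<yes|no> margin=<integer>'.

d = (-15, 4),  |d|² = 241;  R = 7+1 = 8,  c = 241−8² = 177
v_rel = (-9, 1),  |v_rel|² = 82;  v_rel·d = (-9)·(-15) + (1)·(4) = 139
82·t² − 278·t + 177 = 0  ⇒  m = 139² − 82·177 = 4807
m = 4807 > 0,  v_rel·d = 139 > 0  ⇒  inside

inside=yes margin=4807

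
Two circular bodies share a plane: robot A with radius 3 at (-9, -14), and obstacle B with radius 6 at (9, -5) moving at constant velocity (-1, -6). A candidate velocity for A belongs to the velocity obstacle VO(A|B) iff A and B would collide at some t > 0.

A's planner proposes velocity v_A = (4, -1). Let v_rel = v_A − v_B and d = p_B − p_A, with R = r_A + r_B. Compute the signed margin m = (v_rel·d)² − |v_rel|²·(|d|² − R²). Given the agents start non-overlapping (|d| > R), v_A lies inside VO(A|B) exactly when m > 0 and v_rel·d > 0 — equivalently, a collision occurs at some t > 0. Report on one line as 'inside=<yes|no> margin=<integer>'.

d = (18, 9),  |d|² = 405;  R = 3+6 = 9,  c = 405−9² = 324
v_rel = (5, 5),  |v_rel|² = 50;  v_rel·d = (5)·(18) + (5)·(9) = 135
50·t² − 270·t + 324 = 0  ⇒  m = 135² − 50·324 = 2025
m = 2025 > 0,  v_rel·d = 135 > 0  ⇒  inside

inside=yes margin=2025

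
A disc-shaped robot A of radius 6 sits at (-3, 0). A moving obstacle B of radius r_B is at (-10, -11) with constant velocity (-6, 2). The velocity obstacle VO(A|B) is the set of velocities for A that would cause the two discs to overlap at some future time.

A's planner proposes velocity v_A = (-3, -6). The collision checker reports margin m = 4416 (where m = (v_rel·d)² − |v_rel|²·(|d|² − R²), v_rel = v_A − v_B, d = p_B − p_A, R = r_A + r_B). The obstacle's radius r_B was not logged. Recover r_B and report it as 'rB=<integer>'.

m = 4416
d = (-7, -11);  v_rel = (3, -8),  |v_rel|² = 73
v_rel×d = (3)·(-11) − (-8)·(-7) = -89
since m = R²·73 − (-89)²:  R² = (7921 + 4416) / 73 = 169
R = √169 = 13  ⇒  r_B = 13 − 6 = 7

rB=7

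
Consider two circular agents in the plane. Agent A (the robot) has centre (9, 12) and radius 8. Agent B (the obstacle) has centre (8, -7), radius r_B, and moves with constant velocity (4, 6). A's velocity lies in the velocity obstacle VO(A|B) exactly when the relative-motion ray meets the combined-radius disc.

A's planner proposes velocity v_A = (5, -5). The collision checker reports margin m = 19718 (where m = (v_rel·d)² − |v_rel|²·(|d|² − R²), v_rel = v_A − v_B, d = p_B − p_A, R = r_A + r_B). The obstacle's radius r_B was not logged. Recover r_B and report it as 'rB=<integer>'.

m = 19718
d = (-1, -19);  v_rel = (1, -11),  |v_rel|² = 122
v_rel×d = (1)·(-19) − (-11)·(-1) = -30
since m = R²·122 − (-30)²:  R² = (900 + 19718) / 122 = 169
R = √169 = 13  ⇒  r_B = 13 − 8 = 5

rB=5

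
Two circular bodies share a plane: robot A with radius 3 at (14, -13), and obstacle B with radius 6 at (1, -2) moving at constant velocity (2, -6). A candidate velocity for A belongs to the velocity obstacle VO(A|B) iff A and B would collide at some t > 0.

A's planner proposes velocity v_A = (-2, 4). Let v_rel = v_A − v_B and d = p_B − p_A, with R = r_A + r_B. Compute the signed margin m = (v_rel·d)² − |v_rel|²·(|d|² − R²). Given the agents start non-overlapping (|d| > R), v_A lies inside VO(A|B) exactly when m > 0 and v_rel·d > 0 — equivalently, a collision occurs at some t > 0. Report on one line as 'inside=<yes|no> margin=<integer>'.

d = (-13, 11),  |d|² = 290;  R = 3+6 = 9,  c = 290−9² = 209
v_rel = (-4, 10),  |v_rel|² = 116;  v_rel·d = (-4)·(-13) + (10)·(11) = 162
116·t² − 324·t + 209 = 0  ⇒  m = 162² − 116·209 = 2000
m = 2000 > 0,  v_rel·d = 162 > 0  ⇒  inside

inside=yes margin=2000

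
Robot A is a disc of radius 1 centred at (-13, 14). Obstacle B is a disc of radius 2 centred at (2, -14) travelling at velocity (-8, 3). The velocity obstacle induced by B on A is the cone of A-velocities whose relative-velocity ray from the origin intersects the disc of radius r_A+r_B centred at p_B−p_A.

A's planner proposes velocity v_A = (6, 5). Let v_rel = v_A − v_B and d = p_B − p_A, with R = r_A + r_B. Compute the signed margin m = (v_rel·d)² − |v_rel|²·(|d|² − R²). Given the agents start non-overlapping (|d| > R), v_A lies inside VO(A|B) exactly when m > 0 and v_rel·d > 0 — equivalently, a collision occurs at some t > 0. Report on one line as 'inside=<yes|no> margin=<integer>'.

d = (15, -28),  |d|² = 1009;  R = 1+2 = 3,  c = 1009−3² = 1000
v_rel = (14, 2),  |v_rel|² = 200;  v_rel·d = (14)·(15) + (2)·(-28) = 154
200·t² − 308·t + 1000 = 0  ⇒  m = 154² − 200·1000 = -176284
m = -176284 < 0,  v_rel·d = 154 > 0  ⇒  outside

inside=no margin=-176284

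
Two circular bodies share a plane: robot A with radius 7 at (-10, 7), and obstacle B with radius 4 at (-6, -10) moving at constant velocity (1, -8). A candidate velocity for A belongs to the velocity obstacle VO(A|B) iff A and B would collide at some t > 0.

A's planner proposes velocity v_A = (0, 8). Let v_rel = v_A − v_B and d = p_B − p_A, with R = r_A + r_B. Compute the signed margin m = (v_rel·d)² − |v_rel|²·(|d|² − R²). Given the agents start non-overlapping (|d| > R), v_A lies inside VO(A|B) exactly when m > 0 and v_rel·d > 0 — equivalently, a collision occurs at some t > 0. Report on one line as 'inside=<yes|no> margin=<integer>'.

d = (4, -17),  |d|² = 305;  R = 7+4 = 11,  c = 305−11² = 184
v_rel = (-1, 16),  |v_rel|² = 257;  v_rel·d = (-1)·(4) + (16)·(-17) = -276
257·t² + 552·t + 184 = 0  ⇒  m = (-276)² − 257·184 = 28888
m = 28888 > 0,  v_rel·d = -276 < 0  ⇒  outside

inside=no margin=28888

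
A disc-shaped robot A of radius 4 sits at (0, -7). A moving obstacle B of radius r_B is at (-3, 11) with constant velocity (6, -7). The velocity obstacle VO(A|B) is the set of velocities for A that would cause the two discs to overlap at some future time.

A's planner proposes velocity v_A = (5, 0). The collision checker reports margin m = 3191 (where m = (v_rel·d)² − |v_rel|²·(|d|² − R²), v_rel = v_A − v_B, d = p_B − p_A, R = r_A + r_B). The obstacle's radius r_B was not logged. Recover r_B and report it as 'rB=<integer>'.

m = 3191
d = (-3, 18);  v_rel = (-1, 7),  |v_rel|² = 50
v_rel×d = (-1)·(18) − (7)·(-3) = 3
since m = R²·50 − 3²:  R² = (9 + 3191) / 50 = 64
R = √64 = 8  ⇒  r_B = 8 − 4 = 4

rB=4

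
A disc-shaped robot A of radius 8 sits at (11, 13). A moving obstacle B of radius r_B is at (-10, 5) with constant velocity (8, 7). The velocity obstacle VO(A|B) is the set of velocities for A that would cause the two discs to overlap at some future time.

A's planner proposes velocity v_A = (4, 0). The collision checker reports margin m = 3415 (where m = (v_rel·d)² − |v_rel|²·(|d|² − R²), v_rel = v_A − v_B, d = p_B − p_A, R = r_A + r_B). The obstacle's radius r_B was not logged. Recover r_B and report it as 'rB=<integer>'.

m = 3415
d = (-21, -8);  v_rel = (-4, -7),  |v_rel|² = 65
v_rel×d = (-4)·(-8) − (-7)·(-21) = -115
since m = R²·65 − (-115)²:  R² = (13225 + 3415) / 65 = 256
R = √256 = 16  ⇒  r_B = 16 − 8 = 8

rB=8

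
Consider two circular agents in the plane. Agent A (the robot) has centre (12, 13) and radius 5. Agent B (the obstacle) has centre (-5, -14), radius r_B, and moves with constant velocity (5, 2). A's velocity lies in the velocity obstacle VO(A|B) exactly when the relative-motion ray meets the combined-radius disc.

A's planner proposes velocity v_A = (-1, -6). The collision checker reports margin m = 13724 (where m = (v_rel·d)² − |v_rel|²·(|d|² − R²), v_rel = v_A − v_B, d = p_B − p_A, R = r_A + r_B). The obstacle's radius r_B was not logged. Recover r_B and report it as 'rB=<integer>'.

m = 13724
d = (-17, -27);  v_rel = (-6, -8),  |v_rel|² = 100
v_rel×d = (-6)·(-27) − (-8)·(-17) = 26
since m = R²·100 − 26²:  R² = (676 + 13724) / 100 = 144
R = √144 = 12  ⇒  r_B = 12 − 5 = 7

rB=7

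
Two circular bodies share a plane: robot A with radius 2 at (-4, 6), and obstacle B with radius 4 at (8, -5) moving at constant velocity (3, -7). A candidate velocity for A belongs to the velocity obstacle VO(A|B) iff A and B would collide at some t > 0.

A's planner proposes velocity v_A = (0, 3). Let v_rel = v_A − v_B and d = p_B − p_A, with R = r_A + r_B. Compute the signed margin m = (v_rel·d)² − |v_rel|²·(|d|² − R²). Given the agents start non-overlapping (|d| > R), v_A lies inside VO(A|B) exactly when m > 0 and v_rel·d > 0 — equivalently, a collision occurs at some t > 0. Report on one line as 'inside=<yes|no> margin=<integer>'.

d = (12, -11),  |d|² = 265;  R = 2+4 = 6,  c = 265−6² = 229
v_rel = (-3, 10),  |v_rel|² = 109;  v_rel·d = (-3)·(12) + (10)·(-11) = -146
109·t² + 292·t + 229 = 0  ⇒  m = (-146)² − 109·229 = -3645
m = -3645 < 0,  v_rel·d = -146 < 0  ⇒  outside

inside=no margin=-3645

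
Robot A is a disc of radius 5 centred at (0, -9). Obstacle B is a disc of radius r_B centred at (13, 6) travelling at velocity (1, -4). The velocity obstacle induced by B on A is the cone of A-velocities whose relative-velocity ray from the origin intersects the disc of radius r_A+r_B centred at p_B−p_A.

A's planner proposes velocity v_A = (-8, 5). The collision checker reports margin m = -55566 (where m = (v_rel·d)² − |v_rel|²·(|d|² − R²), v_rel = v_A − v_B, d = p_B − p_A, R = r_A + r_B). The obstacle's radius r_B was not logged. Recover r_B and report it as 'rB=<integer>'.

m = -55566
d = (13, 15);  v_rel = (-9, 9),  |v_rel|² = 162
v_rel×d = (-9)·(15) − (9)·(13) = -252
since m = R²·162 − (-252)²:  R² = (63504 + -55566) / 162 = 49
R = √49 = 7  ⇒  r_B = 7 − 5 = 2

rB=2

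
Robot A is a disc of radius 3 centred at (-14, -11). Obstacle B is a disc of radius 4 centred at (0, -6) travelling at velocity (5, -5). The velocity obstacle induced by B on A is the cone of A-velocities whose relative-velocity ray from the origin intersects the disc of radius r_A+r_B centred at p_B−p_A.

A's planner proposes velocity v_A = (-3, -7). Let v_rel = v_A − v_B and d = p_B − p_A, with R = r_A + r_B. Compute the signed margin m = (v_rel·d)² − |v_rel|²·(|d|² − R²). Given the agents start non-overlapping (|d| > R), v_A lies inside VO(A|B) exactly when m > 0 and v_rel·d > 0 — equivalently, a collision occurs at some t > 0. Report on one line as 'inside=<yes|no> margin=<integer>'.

d = (14, 5),  |d|² = 221;  R = 3+4 = 7,  c = 221−7² = 172
v_rel = (-8, -2),  |v_rel|² = 68;  v_rel·d = (-8)·(14) + (-2)·(5) = -122
68·t² + 244·t + 172 = 0  ⇒  m = (-122)² − 68·172 = 3188
m = 3188 > 0,  v_rel·d = -122 < 0  ⇒  outside

inside=no margin=3188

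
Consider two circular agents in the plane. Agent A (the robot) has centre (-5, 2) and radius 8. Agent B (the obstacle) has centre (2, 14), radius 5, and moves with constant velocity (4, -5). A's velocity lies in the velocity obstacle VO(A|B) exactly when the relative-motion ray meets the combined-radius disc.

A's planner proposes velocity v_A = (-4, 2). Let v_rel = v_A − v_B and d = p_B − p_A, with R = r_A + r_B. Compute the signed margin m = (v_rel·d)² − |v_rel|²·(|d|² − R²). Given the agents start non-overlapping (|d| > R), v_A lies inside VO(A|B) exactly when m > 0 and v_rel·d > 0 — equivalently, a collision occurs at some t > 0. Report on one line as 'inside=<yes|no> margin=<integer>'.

d = (7, 12),  |d|² = 193;  R = 8+5 = 13,  c = 193−13² = 24
v_rel = (-8, 7),  |v_rel|² = 113;  v_rel·d = (-8)·(7) + (7)·(12) = 28
113·t² − 56·t + 24 = 0  ⇒  m = 28² − 113·24 = -1928
m = -1928 < 0,  v_rel·d = 28 > 0  ⇒  outside

inside=no margin=-1928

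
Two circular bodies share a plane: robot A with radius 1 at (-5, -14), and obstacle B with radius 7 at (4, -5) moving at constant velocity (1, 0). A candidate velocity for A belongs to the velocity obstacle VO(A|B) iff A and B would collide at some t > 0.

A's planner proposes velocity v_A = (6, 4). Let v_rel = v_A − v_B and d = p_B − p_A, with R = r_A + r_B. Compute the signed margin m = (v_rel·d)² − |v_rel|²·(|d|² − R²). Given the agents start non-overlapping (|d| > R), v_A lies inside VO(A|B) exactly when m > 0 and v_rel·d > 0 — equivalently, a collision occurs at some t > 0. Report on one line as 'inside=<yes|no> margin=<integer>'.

d = (9, 9),  |d|² = 162;  R = 1+7 = 8,  c = 162−8² = 98
v_rel = (5, 4),  |v_rel|² = 41;  v_rel·d = (5)·(9) + (4)·(9) = 81
41·t² − 162·t + 98 = 0  ⇒  m = 81² − 41·98 = 2543
m = 2543 > 0,  v_rel·d = 81 > 0  ⇒  inside

inside=yes margin=2543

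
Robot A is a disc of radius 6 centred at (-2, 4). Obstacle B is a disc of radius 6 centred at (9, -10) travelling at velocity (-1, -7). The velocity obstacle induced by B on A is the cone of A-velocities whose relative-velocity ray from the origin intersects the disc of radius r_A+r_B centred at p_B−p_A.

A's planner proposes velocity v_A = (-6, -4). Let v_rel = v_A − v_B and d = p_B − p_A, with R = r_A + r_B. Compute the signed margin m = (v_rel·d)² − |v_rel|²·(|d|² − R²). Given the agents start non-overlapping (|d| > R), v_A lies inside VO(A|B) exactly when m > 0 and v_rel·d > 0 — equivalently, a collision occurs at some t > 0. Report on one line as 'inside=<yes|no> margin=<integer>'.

d = (11, -14),  |d|² = 317;  R = 6+6 = 12,  c = 317−12² = 173
v_rel = (-5, 3),  |v_rel|² = 34;  v_rel·d = (-5)·(11) + (3)·(-14) = -97
34·t² + 194·t + 173 = 0  ⇒  m = (-97)² − 34·173 = 3527
m = 3527 > 0,  v_rel·d = -97 < 0  ⇒  outside

inside=no margin=3527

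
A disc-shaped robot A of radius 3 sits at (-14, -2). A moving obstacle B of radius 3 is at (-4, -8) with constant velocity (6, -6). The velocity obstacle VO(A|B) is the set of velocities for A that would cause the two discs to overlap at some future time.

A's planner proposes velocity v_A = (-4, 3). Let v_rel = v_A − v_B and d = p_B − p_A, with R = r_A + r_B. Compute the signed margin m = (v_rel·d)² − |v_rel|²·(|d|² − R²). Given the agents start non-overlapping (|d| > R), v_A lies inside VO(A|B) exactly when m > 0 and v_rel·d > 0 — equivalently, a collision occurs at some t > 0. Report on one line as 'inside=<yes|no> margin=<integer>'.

d = (10, -6),  |d|² = 136;  R = 3+3 = 6,  c = 136−6² = 100
v_rel = (-10, 9),  |v_rel|² = 181;  v_rel·d = (-10)·(10) + (9)·(-6) = -154
181·t² + 308·t + 100 = 0  ⇒  m = (-154)² − 181·100 = 5616
m = 5616 > 0,  v_rel·d = -154 < 0  ⇒  outside

inside=no margin=5616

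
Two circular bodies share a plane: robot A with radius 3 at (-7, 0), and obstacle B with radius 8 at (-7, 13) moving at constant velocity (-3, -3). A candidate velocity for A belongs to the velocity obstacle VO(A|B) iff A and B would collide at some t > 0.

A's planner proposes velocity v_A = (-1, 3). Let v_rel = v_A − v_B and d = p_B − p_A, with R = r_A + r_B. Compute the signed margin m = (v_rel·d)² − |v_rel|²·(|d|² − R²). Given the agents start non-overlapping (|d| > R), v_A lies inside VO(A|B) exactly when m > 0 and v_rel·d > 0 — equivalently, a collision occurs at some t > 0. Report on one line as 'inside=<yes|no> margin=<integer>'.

d = (0, 13),  |d|² = 169;  R = 3+8 = 11,  c = 169−11² = 48
v_rel = (2, 6),  |v_rel|² = 40;  v_rel·d = (2)·(0) + (6)·(13) = 78
40·t² − 156·t + 48 = 0  ⇒  m = 78² − 40·48 = 4164
m = 4164 > 0,  v_rel·d = 78 > 0  ⇒  inside

inside=yes margin=4164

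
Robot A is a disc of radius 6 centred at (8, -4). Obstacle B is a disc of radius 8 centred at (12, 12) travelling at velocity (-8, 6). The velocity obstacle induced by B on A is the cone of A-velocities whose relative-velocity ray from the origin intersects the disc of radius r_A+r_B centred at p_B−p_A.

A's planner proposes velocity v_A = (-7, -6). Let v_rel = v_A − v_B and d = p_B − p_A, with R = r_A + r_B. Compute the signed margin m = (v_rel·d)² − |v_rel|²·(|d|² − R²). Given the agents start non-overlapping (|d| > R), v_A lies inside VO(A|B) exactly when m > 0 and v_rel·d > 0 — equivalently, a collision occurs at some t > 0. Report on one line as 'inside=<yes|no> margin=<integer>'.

d = (4, 16),  |d|² = 272;  R = 6+8 = 14,  c = 272−14² = 76
v_rel = (1, -12),  |v_rel|² = 145;  v_rel·d = (1)·(4) + (-12)·(16) = -188
145·t² + 376·t + 76 = 0  ⇒  m = (-188)² − 145·76 = 24324
m = 24324 > 0,  v_rel·d = -188 < 0  ⇒  outside

inside=no margin=24324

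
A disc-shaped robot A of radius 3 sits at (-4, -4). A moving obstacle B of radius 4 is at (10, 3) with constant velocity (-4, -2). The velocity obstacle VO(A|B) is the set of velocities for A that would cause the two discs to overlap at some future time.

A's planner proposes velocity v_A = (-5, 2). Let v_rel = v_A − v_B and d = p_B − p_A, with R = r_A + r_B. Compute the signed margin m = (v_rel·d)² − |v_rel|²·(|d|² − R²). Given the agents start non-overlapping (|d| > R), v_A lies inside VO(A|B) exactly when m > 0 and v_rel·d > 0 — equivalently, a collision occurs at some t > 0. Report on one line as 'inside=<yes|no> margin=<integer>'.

d = (14, 7),  |d|² = 245;  R = 3+4 = 7,  c = 245−7² = 196
v_rel = (-1, 4),  |v_rel|² = 17;  v_rel·d = (-1)·(14) + (4)·(7) = 14
17·t² − 28·t + 196 = 0  ⇒  m = 14² − 17·196 = -3136
m = -3136 < 0,  v_rel·d = 14 > 0  ⇒  outside

inside=no margin=-3136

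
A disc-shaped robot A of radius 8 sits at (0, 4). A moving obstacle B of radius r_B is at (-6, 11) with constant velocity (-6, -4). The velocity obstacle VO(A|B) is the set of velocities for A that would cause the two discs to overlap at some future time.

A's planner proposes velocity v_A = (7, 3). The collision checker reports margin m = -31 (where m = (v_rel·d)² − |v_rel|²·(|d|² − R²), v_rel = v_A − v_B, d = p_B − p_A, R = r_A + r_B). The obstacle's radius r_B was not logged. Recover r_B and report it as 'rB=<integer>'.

m = -31
d = (-6, 7);  v_rel = (13, 7),  |v_rel|² = 218
v_rel×d = (13)·(7) − (7)·(-6) = 133
since m = R²·218 − 133²:  R² = (17689 + -31) / 218 = 81
R = √81 = 9  ⇒  r_B = 9 − 8 = 1

rB=1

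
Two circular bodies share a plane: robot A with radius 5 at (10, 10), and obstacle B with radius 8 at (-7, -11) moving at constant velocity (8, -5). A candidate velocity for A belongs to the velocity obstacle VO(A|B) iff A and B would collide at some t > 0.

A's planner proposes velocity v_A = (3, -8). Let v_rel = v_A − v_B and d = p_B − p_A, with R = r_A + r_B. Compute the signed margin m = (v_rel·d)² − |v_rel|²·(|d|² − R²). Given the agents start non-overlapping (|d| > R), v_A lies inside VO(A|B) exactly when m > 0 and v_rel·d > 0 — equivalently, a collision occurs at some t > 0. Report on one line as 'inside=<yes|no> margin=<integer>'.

d = (-17, -21),  |d|² = 730;  R = 5+8 = 13,  c = 730−13² = 561
v_rel = (-5, -3),  |v_rel|² = 34;  v_rel·d = (-5)·(-17) + (-3)·(-21) = 148
34·t² − 296·t + 561 = 0  ⇒  m = 148² − 34·561 = 2830
m = 2830 > 0,  v_rel·d = 148 > 0  ⇒  inside

inside=yes margin=2830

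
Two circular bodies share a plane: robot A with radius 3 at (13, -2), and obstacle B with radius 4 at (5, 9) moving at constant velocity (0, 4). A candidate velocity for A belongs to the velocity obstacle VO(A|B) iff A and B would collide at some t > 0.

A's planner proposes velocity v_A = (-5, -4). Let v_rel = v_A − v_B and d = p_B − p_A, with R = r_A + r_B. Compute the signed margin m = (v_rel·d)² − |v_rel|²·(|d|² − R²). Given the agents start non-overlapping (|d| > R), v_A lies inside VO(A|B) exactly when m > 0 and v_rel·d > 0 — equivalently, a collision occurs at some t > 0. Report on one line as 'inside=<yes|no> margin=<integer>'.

d = (-8, 11),  |d|² = 185;  R = 3+4 = 7,  c = 185−7² = 136
v_rel = (-5, -8),  |v_rel|² = 89;  v_rel·d = (-5)·(-8) + (-8)·(11) = -48
89·t² + 96·t + 136 = 0  ⇒  m = (-48)² − 89·136 = -9800
m = -9800 < 0,  v_rel·d = -48 < 0  ⇒  outside

inside=no margin=-9800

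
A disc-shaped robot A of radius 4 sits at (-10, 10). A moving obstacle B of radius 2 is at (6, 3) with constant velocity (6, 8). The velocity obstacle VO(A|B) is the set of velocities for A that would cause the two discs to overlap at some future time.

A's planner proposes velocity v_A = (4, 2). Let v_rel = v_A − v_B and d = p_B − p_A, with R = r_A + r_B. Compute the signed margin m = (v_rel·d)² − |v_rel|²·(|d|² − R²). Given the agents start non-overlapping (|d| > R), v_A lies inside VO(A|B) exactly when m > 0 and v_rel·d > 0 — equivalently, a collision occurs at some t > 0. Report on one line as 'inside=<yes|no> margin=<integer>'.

d = (16, -7),  |d|² = 305;  R = 4+2 = 6,  c = 305−6² = 269
v_rel = (-2, -6),  |v_rel|² = 40;  v_rel·d = (-2)·(16) + (-6)·(-7) = 10
40·t² − 20·t + 269 = 0  ⇒  m = 10² − 40·269 = -10660
m = -10660 < 0,  v_rel·d = 10 > 0  ⇒  outside

inside=no margin=-10660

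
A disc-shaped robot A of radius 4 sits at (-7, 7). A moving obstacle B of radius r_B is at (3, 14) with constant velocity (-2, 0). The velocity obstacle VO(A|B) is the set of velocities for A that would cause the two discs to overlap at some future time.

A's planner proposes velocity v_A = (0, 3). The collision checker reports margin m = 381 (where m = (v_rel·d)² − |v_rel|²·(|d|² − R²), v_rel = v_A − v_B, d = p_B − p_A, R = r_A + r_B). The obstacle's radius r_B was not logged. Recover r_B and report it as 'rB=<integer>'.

m = 381
d = (10, 7);  v_rel = (2, 3),  |v_rel|² = 13
v_rel×d = (2)·(7) − (3)·(10) = -16
since m = R²·13 − (-16)²:  R² = (256 + 381) / 13 = 49
R = √49 = 7  ⇒  r_B = 7 − 4 = 3

rB=3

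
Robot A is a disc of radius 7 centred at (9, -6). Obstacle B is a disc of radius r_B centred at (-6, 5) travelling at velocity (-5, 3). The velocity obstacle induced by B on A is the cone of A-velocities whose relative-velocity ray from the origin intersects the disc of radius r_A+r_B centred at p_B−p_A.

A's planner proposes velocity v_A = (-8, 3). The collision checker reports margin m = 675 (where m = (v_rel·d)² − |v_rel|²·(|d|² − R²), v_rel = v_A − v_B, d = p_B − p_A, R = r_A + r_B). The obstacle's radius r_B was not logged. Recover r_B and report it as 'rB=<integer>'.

m = 675
d = (-15, 11);  v_rel = (-3, 0),  |v_rel|² = 9
v_rel×d = (-3)·(11) − (0)·(-15) = -33
since m = R²·9 − (-33)²:  R² = (1089 + 675) / 9 = 196
R = √196 = 14  ⇒  r_B = 14 − 7 = 7

rB=7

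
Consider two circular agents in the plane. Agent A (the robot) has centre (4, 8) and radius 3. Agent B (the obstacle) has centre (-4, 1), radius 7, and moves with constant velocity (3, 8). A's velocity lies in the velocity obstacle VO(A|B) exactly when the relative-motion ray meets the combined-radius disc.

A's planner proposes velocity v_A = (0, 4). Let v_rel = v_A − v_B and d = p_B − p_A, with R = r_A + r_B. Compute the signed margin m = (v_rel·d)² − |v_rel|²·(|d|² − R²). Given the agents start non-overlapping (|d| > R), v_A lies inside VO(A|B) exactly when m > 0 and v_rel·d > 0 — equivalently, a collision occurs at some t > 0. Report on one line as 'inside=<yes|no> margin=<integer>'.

d = (-8, -7),  |d|² = 113;  R = 3+7 = 10,  c = 113−10² = 13
v_rel = (-3, -4),  |v_rel|² = 25;  v_rel·d = (-3)·(-8) + (-4)·(-7) = 52
25·t² − 104·t + 13 = 0  ⇒  m = 52² − 25·13 = 2379
m = 2379 > 0,  v_rel·d = 52 > 0  ⇒  inside

inside=yes margin=2379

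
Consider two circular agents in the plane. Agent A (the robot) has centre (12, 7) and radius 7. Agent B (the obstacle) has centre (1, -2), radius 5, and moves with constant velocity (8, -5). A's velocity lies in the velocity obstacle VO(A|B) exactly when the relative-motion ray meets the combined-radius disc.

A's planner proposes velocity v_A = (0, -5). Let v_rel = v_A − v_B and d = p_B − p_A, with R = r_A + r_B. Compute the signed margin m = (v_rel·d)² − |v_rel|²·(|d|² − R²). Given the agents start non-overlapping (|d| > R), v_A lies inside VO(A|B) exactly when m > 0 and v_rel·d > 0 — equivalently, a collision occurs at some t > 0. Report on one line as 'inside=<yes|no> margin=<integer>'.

d = (-11, -9),  |d|² = 202;  R = 7+5 = 12,  c = 202−12² = 58
v_rel = (-8, 0),  |v_rel|² = 64;  v_rel·d = (-8)·(-11) + (0)·(-9) = 88
64·t² − 176·t + 58 = 0  ⇒  m = 88² − 64·58 = 4032
m = 4032 > 0,  v_rel·d = 88 > 0  ⇒  inside

inside=yes margin=4032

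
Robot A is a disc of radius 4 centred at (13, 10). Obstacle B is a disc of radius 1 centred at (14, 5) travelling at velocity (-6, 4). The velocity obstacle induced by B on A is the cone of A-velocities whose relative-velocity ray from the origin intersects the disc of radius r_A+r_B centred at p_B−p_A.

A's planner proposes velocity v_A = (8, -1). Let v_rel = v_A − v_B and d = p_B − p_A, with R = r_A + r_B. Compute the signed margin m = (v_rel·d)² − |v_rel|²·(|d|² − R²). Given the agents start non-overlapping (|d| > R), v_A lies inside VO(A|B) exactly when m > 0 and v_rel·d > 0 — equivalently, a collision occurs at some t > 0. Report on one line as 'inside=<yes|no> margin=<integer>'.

d = (1, -5),  |d|² = 26;  R = 4+1 = 5,  c = 26−5² = 1
v_rel = (14, -5),  |v_rel|² = 221;  v_rel·d = (14)·(1) + (-5)·(-5) = 39
221·t² − 78·t + 1 = 0  ⇒  m = 39² − 221·1 = 1300
m = 1300 > 0,  v_rel·d = 39 > 0  ⇒  inside

inside=yes margin=1300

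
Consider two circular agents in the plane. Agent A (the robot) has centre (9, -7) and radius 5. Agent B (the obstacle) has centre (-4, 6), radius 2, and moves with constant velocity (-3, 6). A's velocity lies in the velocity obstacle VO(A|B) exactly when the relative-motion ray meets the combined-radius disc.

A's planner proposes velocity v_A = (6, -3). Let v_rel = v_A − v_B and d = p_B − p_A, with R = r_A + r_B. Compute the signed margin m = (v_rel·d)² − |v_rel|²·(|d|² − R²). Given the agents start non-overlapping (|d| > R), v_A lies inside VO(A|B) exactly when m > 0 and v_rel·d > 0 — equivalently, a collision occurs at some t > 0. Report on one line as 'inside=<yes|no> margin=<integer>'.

d = (-13, 13),  |d|² = 338;  R = 5+2 = 7,  c = 338−7² = 289
v_rel = (9, -9),  |v_rel|² = 162;  v_rel·d = (9)·(-13) + (-9)·(13) = -234
162·t² + 468·t + 289 = 0  ⇒  m = (-234)² − 162·289 = 7938
m = 7938 > 0,  v_rel·d = -234 < 0  ⇒  outside

inside=no margin=7938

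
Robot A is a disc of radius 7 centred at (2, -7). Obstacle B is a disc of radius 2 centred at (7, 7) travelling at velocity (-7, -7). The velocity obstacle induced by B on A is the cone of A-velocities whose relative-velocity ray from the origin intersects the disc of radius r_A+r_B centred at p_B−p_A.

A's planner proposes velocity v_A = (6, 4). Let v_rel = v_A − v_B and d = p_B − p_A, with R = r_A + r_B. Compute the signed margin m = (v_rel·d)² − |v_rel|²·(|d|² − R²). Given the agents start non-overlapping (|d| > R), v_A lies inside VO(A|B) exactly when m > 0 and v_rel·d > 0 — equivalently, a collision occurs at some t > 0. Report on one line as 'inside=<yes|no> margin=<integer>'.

d = (5, 14),  |d|² = 221;  R = 7+2 = 9,  c = 221−9² = 140
v_rel = (13, 11),  |v_rel|² = 290;  v_rel·d = (13)·(5) + (11)·(14) = 219
290·t² − 438·t + 140 = 0  ⇒  m = 219² − 290·140 = 7361
m = 7361 > 0,  v_rel·d = 219 > 0  ⇒  inside

inside=yes margin=7361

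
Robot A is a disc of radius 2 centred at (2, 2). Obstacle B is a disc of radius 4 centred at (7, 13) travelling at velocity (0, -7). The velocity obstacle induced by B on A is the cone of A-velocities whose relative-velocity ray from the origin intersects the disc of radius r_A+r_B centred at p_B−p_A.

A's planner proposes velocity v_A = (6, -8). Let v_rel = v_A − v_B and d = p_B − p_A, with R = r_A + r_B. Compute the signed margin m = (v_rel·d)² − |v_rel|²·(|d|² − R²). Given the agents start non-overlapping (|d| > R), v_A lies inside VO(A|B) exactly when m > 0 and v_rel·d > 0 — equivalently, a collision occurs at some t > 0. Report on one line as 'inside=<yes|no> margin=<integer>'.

d = (5, 11),  |d|² = 146;  R = 2+4 = 6,  c = 146−6² = 110
v_rel = (6, -1),  |v_rel|² = 37;  v_rel·d = (6)·(5) + (-1)·(11) = 19
37·t² − 38·t + 110 = 0  ⇒  m = 19² − 37·110 = -3709
m = -3709 < 0,  v_rel·d = 19 > 0  ⇒  outside

inside=no margin=-3709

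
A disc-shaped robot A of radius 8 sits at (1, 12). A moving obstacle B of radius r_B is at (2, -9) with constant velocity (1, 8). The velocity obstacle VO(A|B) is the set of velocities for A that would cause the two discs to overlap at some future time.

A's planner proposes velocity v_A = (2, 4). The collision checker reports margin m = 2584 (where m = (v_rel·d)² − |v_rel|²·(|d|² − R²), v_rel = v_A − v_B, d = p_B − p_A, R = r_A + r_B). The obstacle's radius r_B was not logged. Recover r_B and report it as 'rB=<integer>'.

m = 2584
d = (1, -21);  v_rel = (1, -4),  |v_rel|² = 17
v_rel×d = (1)·(-21) − (-4)·(1) = -17
since m = R²·17 − (-17)²:  R² = (289 + 2584) / 17 = 169
R = √169 = 13  ⇒  r_B = 13 − 8 = 5

rB=5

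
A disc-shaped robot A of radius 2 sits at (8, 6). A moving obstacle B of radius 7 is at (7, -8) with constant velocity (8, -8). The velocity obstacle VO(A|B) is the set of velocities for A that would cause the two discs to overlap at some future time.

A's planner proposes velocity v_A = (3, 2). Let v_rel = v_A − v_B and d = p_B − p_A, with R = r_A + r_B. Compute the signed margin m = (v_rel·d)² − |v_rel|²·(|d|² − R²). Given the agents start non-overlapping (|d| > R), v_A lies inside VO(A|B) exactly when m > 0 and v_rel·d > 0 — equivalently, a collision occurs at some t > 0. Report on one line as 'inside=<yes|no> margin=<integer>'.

d = (-1, -14),  |d|² = 197;  R = 2+7 = 9,  c = 197−9² = 116
v_rel = (-5, 10),  |v_rel|² = 125;  v_rel·d = (-5)·(-1) + (10)·(-14) = -135
125·t² + 270·t + 116 = 0  ⇒  m = (-135)² − 125·116 = 3725
m = 3725 > 0,  v_rel·d = -135 < 0  ⇒  outside

inside=no margin=3725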